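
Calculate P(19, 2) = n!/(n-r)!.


P(19,2) = 19!/17!
= 121645100408832000/355687428096000
= 342

P(19,2) = 342


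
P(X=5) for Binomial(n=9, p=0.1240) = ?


C(9,5) = 126
p^5 = 2.931625e-05
(1-p)^4 = 0.588866
P = 126 * 2.931625e-05 * 0.588866 = 0.0022

P(X=5) = 0.0022


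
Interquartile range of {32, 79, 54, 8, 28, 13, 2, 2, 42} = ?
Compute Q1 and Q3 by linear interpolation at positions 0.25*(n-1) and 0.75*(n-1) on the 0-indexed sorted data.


Sorted: 2, 2, 8, 13, 28, 32, 42, 54, 79
Q1 (25th %ile) = 8.0000
Q3 (75th %ile) = 42.0000
IQR = 42.0000 - 8.0000 = 34.0000

IQR = 34.0000


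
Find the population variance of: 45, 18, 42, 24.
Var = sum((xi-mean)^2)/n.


Mean = 32.2500
Squared deviations: 162.5625, 203.0625, 95.0625, 68.0625
Sum = 528.7500
Variance = 528.7500/4 = 132.1875

Variance = 132.1875


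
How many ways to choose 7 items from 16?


C(16,7) = 16!/(7! × 9!)
= 20922789888000/(5040 × 362880)
= 11440

C(16,7) = 11440


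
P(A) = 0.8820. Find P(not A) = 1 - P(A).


P(not A) = 1 - 0.8820 = 0.1180

P(not A) = 0.1180


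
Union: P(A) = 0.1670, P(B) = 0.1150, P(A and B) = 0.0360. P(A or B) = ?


P(A∪B) = 0.1670 + 0.1150 - 0.0360
= 0.2820 - 0.0360
= 0.2460

P(A∪B) = 0.2460


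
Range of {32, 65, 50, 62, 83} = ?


Max = 83, Min = 32
Range = 83 - 32 = 51

Range = 51


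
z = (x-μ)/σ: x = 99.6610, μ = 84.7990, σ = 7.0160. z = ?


z = (99.6610 - 84.7990)/7.0160
= 14.8620/7.0160
= 2.1183

z = 2.1183


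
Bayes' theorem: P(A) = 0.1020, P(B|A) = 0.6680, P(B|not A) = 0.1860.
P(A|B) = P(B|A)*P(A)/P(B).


P(B) = P(B|A)*P(A) + P(B|A')*P(A')
= 0.6680*0.1020 + 0.1860*0.8980
= 0.068136 + 0.167028 = 0.235164
P(A|B) = 0.068136/0.235164 = 0.2897

P(A|B) = 0.2897


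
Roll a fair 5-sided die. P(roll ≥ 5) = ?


Favorable outcomes (roll ≥ 5): 1
Total outcomes = 5
P = 1/5 = 0.2000

P = 0.2000


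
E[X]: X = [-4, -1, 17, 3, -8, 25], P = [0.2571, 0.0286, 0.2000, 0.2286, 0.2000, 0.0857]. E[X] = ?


E[X] = -4*0.2571 - 1*0.0286 + 17*0.2000 + 3*0.2286 - 8*0.2000 + 25*0.0857
= -1.0284 - 0.0286 + 3.4000 + 0.6858 - 1.6000 + 2.1425
= 3.5713

E[X] = 3.5713


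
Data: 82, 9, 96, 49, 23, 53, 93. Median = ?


Sorted: 9, 23, 49, 53, 82, 93, 96
n = 7 (odd)
Middle value = 53

Median = 53


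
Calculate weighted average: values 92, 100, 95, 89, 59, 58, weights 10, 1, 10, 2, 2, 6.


Numerator = 92*10 + 100*1 + 95*10 + 89*2 + 59*2 + 58*6 = 2614
Denominator = 10 + 1 + 10 + 2 + 2 + 6 = 31
WM = 2614/31 = 84.3226

WM = 84.3226


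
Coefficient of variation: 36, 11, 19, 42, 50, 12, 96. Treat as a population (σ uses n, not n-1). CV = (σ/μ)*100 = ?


Mean = 38.0000
SD = 27.5006
CV = (27.5006/38.0000)*100 = 72.3701%

CV = 72.3701%


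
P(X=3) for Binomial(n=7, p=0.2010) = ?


C(7,3) = 35
p^3 = 0.008121
(1-p)^4 = 0.407556
P = 35 * 0.008121 * 0.407556 = 0.1158

P(X=3) = 0.1158


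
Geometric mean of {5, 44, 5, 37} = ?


Product = 5 × 44 × 5 × 37 = 40700
GM = 40700^(1/4) = 14.2036

GM = 14.2036


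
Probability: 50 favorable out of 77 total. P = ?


P = 50/77 = 0.6494

P = 0.6494


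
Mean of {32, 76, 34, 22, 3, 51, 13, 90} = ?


Sum = 32 + 76 + 34 + 22 + 3 + 51 + 13 + 90 = 321
n = 8
Mean = 321/8 = 40.1250

Mean = 40.1250


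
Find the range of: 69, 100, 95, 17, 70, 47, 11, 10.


Max = 100, Min = 10
Range = 100 - 10 = 90

Range = 90


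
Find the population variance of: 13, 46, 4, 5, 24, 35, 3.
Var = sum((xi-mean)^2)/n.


Mean = 18.5714
Squared deviations: 31.0408, 752.3265, 212.3265, 184.1837, 29.4694, 269.8980, 242.4694
Sum = 1721.7143
Variance = 1721.7143/7 = 245.9592

Variance = 245.9592


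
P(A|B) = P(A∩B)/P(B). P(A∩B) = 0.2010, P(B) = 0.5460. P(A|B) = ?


P(A|B) = 0.2010/0.5460 = 0.3681

P(A|B) = 0.3681


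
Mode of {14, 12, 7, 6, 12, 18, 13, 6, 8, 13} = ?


Frequencies: 6:2, 7:1, 8:1, 12:2, 13:2, 14:1, 18:1
Max frequency = 2
Mode = 6, 12, 13

Mode = 6, 12, 13


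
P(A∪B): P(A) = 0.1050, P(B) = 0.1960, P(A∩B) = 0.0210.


P(A∪B) = 0.1050 + 0.1960 - 0.0210
= 0.3010 - 0.0210
= 0.2800

P(A∪B) = 0.2800


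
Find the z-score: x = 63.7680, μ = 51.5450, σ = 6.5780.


z = (63.7680 - 51.5450)/6.5780
= 12.2230/6.5780
= 1.8582

z = 1.8582


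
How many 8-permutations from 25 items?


P(25,8) = 25!/17!
= 15511210043330985984000000/355687428096000
= 43609104000

P(25,8) = 43609104000


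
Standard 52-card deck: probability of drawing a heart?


13 hearts in 52 cards
P = 13/52 = 0.2500

P = 0.2500


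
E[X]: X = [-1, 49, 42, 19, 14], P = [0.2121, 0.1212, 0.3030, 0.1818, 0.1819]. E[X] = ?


E[X] = -1*0.2121 + 49*0.1212 + 42*0.3030 + 19*0.1818 + 14*0.1819
= -0.2121 + 5.9388 + 12.7260 + 3.4542 + 2.5466
= 24.4535

E[X] = 24.4535


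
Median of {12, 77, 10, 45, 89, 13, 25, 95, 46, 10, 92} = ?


Sorted: 10, 10, 12, 13, 25, 45, 46, 77, 89, 92, 95
n = 11 (odd)
Middle value = 45

Median = 45


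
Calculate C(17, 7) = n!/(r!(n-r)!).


C(17,7) = 17!/(7! × 10!)
= 355687428096000/(5040 × 3628800)
= 19448

C(17,7) = 19448


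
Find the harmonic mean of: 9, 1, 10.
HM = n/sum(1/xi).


Sum of reciprocals = 1/9 + 1/1 + 1/10 = 1.211111
HM = 3/1.211111 = 2.4771

HM = 2.4771


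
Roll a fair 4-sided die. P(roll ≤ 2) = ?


Favorable outcomes (roll ≤ 2): 2
Total outcomes = 4
P = 2/4 = 0.5000

P = 0.5000


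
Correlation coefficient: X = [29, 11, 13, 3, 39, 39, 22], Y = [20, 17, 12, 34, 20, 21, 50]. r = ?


Mean X = 22.2857, Mean Y = 24.8571
SD X = 13.035274, SD Y = 11.981278
Cov = -21.959184
r = -21.959184/(13.035274*11.981278) = -0.1406

r = -0.1406


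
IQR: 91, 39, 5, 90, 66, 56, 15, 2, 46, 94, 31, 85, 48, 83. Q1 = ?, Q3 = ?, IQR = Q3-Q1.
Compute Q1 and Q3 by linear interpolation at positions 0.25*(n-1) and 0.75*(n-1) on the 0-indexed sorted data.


Sorted: 2, 5, 15, 31, 39, 46, 48, 56, 66, 83, 85, 90, 91, 94
Q1 (25th %ile) = 33.0000
Q3 (75th %ile) = 84.5000
IQR = 84.5000 - 33.0000 = 51.5000

IQR = 51.5000


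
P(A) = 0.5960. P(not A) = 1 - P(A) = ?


P(not A) = 1 - 0.5960 = 0.4040

P(not A) = 0.4040


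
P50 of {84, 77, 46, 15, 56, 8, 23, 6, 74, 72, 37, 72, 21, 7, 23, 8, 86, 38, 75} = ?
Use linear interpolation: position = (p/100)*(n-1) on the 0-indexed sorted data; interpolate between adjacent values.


Sorted: 6, 7, 8, 8, 15, 21, 23, 23, 37, 38, 46, 56, 72, 72, 74, 75, 77, 84, 86
n = 19
Index = 50/100 * 18 = 9.0000
Lower = data[9] = 38, Upper = data[10] = 46
P50 = 38 + 0*(8) = 38.0000

P50 = 38.0000


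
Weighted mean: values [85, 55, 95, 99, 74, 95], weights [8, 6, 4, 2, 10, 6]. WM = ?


Numerator = 85*8 + 55*6 + 95*4 + 99*2 + 74*10 + 95*6 = 2898
Denominator = 8 + 6 + 4 + 2 + 10 + 6 = 36
WM = 2898/36 = 80.5000

WM = 80.5000


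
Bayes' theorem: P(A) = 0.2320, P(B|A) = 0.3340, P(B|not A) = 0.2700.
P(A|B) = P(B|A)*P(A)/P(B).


P(B) = P(B|A)*P(A) + P(B|A')*P(A')
= 0.3340*0.2320 + 0.2700*0.7680
= 0.077488 + 0.207360 = 0.284848
P(A|B) = 0.077488/0.284848 = 0.2720

P(A|B) = 0.2720


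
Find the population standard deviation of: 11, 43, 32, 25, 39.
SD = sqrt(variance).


Mean = 30.0000
Variance = 128.0000
SD = sqrt(128.0000) = 11.3137

SD = 11.3137


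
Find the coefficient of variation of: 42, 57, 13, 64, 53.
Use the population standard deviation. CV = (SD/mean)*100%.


Mean = 45.8000
SD = 17.8818
CV = (17.8818/45.8000)*100 = 39.0433%

CV = 39.0433%


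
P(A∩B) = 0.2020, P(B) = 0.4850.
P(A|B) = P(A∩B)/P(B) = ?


P(A|B) = 0.2020/0.4850 = 0.4165

P(A|B) = 0.4165


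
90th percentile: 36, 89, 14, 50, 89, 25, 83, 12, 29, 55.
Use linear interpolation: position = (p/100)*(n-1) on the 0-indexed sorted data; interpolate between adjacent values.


Sorted: 12, 14, 25, 29, 36, 50, 55, 83, 89, 89
n = 10
Index = 90/100 * 9 = 8.1000
Lower = data[8] = 89, Upper = data[9] = 89
P90 = 89 + 0.1000*(0) = 89.0000

P90 = 89.0000


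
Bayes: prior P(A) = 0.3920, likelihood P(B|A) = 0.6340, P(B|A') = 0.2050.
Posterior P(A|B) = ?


P(B) = P(B|A)*P(A) + P(B|A')*P(A')
= 0.6340*0.3920 + 0.2050*0.6080
= 0.248528 + 0.124640 = 0.373168
P(A|B) = 0.248528/0.373168 = 0.6660

P(A|B) = 0.6660


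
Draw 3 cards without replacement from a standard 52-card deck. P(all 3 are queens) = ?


P(all queens) = (4/52) × (3/51) × (2/50)
= 0.0002

P = 0.0002


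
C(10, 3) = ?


C(10,3) = 10!/(3! × 7!)
= 3628800/(6 × 5040)
= 120

C(10,3) = 120


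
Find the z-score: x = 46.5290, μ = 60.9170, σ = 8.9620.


z = (46.5290 - 60.9170)/8.9620
= -14.3880/8.9620
= -1.6054

z = -1.6054


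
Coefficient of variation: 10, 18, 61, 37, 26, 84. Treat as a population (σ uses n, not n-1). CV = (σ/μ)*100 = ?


Mean = 39.3333
SD = 25.7013
CV = (25.7013/39.3333)*100 = 65.3422%

CV = 65.3422%


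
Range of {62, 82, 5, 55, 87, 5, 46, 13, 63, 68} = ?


Max = 87, Min = 5
Range = 87 - 5 = 82

Range = 82


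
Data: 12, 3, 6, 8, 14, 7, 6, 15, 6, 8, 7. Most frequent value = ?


Frequencies: 3:1, 6:3, 7:2, 8:2, 12:1, 14:1, 15:1
Max frequency = 3
Mode = 6

Mode = 6


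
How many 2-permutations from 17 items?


P(17,2) = 17!/15!
= 355687428096000/1307674368000
= 272

P(17,2) = 272


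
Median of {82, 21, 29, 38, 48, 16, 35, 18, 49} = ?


Sorted: 16, 18, 21, 29, 35, 38, 48, 49, 82
n = 9 (odd)
Middle value = 35

Median = 35


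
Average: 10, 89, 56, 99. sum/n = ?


Sum = 10 + 89 + 56 + 99 = 254
n = 4
Mean = 254/4 = 63.5000

Mean = 63.5000


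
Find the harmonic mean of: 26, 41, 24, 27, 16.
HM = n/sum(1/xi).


Sum of reciprocals = 1/26 + 1/41 + 1/24 + 1/27 + 1/16 = 0.204055
HM = 5/0.204055 = 24.5031

HM = 24.5031


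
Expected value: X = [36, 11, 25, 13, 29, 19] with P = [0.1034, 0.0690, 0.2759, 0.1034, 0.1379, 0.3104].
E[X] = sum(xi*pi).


E[X] = 36*0.1034 + 11*0.0690 + 25*0.2759 + 13*0.1034 + 29*0.1379 + 19*0.3104
= 3.7224 + 0.7590 + 6.8975 + 1.3442 + 3.9991 + 5.8976
= 22.6198

E[X] = 22.6198


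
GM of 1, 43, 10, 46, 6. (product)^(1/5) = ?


Product = 1 × 43 × 10 × 46 × 6 = 118680
GM = 118680^(1/5) = 10.3485

GM = 10.3485


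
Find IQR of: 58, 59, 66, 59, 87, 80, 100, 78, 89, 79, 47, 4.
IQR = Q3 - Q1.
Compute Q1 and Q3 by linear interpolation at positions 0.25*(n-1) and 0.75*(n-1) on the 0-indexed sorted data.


Sorted: 4, 47, 58, 59, 59, 66, 78, 79, 80, 87, 89, 100
Q1 (25th %ile) = 58.7500
Q3 (75th %ile) = 81.7500
IQR = 81.7500 - 58.7500 = 23.0000

IQR = 23.0000


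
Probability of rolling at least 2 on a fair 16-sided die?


Favorable outcomes (roll ≥ 2): 15
Total outcomes = 16
P = 15/16 = 0.9375

P = 0.9375


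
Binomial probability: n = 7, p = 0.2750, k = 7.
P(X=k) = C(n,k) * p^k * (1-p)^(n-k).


C(7,7) = 1
p^7 = 0.000119
(1-p)^0 = 1.000000
P = 1 * 0.000119 * 1.000000 = 0.0001

P(X=7) = 0.0001


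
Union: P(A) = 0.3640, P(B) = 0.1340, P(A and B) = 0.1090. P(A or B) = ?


P(A∪B) = 0.3640 + 0.1340 - 0.1090
= 0.4980 - 0.1090
= 0.3890

P(A∪B) = 0.3890


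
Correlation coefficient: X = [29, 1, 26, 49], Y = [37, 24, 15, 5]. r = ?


Mean X = 26.2500, Mean Y = 20.2500
SD X = 17.049560, SD Y = 11.776566
Cov = -98.562500
r = -98.562500/(17.049560*11.776566) = -0.4909

r = -0.4909


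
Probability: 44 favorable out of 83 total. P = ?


P = 44/83 = 0.5301

P = 0.5301


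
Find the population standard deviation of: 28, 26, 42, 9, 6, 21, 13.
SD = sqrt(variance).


Mean = 20.7143
Variance = 135.3469
SD = sqrt(135.3469) = 11.6339

SD = 11.6339


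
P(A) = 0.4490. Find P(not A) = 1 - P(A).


P(not A) = 1 - 0.4490 = 0.5510

P(not A) = 0.5510


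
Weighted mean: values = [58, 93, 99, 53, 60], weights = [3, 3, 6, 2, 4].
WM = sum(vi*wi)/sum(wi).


Numerator = 58*3 + 93*3 + 99*6 + 53*2 + 60*4 = 1393
Denominator = 3 + 3 + 6 + 2 + 4 = 18
WM = 1393/18 = 77.3889

WM = 77.3889


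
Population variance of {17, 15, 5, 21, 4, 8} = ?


Mean = 11.6667
Squared deviations: 28.4444, 11.1111, 44.4444, 87.1111, 58.7778, 13.4444
Sum = 243.3333
Variance = 243.3333/6 = 40.5556

Variance = 40.5556


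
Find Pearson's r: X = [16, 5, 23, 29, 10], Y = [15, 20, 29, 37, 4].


Mean X = 16.6000, Mean Y = 21.0000
SD X = 8.639444, SD Y = 11.366618
Cov = 75.400000
r = 75.400000/(8.639444*11.366618) = 0.7678

r = 0.7678


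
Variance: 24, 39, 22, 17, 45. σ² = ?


Mean = 29.4000
Squared deviations: 29.1600, 92.1600, 54.7600, 153.7600, 243.3600
Sum = 573.2000
Variance = 573.2000/5 = 114.6400

Variance = 114.6400


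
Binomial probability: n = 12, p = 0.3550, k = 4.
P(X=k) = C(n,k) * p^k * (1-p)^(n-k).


C(12,4) = 495
p^4 = 0.015882
(1-p)^8 = 0.029956
P = 495 * 0.015882 * 0.029956 = 0.2355

P(X=4) = 0.2355


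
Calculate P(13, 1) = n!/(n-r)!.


P(13,1) = 13!/12!
= 6227020800/479001600
= 13

P(13,1) = 13


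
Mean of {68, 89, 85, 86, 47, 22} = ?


Sum = 68 + 89 + 85 + 86 + 47 + 22 = 397
n = 6
Mean = 397/6 = 66.1667

Mean = 66.1667


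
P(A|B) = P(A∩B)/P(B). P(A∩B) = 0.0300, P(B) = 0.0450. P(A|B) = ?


P(A|B) = 0.0300/0.0450 = 0.6667

P(A|B) = 0.6667


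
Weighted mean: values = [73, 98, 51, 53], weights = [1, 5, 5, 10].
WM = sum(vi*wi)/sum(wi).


Numerator = 73*1 + 98*5 + 51*5 + 53*10 = 1348
Denominator = 1 + 5 + 5 + 10 = 21
WM = 1348/21 = 64.1905

WM = 64.1905


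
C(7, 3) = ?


C(7,3) = 7!/(3! × 4!)
= 5040/(6 × 24)
= 35

C(7,3) = 35


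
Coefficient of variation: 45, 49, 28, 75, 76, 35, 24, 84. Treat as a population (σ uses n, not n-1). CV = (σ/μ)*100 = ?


Mean = 52.0000
SD = 21.8975
CV = (21.8975/52.0000)*100 = 42.1106%

CV = 42.1106%


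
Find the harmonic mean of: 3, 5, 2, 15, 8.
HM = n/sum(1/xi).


Sum of reciprocals = 1/3 + 1/5 + 1/2 + 1/15 + 1/8 = 1.225000
HM = 5/1.225000 = 4.0816

HM = 4.0816


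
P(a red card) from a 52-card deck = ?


26 red cards in 52 cards
P = 26/52 = 0.5000

P = 0.5000


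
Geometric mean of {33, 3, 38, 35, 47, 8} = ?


Product = 33 × 3 × 38 × 35 × 47 × 8 = 49507920
GM = 49507920^(1/6) = 19.1622

GM = 19.1622


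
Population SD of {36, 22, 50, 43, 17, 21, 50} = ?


Mean = 34.1429
Variance = 171.2653
SD = sqrt(171.2653) = 13.0868

SD = 13.0868


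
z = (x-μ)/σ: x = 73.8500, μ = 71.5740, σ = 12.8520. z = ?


z = (73.8500 - 71.5740)/12.8520
= 2.2760/12.8520
= 0.1771

z = 0.1771


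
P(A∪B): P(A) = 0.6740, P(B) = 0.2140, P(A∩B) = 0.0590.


P(A∪B) = 0.6740 + 0.2140 - 0.0590
= 0.8880 - 0.0590
= 0.8290

P(A∪B) = 0.8290


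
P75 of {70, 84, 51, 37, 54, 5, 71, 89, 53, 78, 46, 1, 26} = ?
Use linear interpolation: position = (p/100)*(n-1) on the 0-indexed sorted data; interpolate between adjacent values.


Sorted: 1, 5, 26, 37, 46, 51, 53, 54, 70, 71, 78, 84, 89
n = 13
Index = 75/100 * 12 = 9.0000
Lower = data[9] = 71, Upper = data[10] = 78
P75 = 71 + 0*(7) = 71.0000

P75 = 71.0000


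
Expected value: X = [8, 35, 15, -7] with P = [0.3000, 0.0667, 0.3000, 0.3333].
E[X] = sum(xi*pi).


E[X] = 8*0.3000 + 35*0.0667 + 15*0.3000 - 7*0.3333
= 2.4000 + 2.3345 + 4.5000 - 2.3331
= 6.9014

E[X] = 6.9014


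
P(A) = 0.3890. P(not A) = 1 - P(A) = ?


P(not A) = 1 - 0.3890 = 0.6110

P(not A) = 0.6110


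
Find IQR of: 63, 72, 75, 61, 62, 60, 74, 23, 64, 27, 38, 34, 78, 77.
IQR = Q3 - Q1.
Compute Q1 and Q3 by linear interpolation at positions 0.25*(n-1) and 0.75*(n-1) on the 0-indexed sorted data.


Sorted: 23, 27, 34, 38, 60, 61, 62, 63, 64, 72, 74, 75, 77, 78
Q1 (25th %ile) = 43.5000
Q3 (75th %ile) = 73.5000
IQR = 73.5000 - 43.5000 = 30.0000

IQR = 30.0000


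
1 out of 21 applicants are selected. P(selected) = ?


P = 1/21 = 0.0476

P = 0.0476


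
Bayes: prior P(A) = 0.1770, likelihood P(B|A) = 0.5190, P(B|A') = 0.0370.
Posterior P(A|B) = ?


P(B) = P(B|A)*P(A) + P(B|A')*P(A')
= 0.5190*0.1770 + 0.0370*0.8230
= 0.091863 + 0.030451 = 0.122314
P(A|B) = 0.091863/0.122314 = 0.7510

P(A|B) = 0.7510


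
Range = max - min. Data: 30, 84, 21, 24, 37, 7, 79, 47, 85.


Max = 85, Min = 7
Range = 85 - 7 = 78

Range = 78


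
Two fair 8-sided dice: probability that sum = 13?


Total outcomes = 8×8 = 64
Favorable (sum = 13): 4
P = 4/64 = 0.0625

P = 0.0625


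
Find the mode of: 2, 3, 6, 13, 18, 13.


Frequencies: 2:1, 3:1, 6:1, 13:2, 18:1
Max frequency = 2
Mode = 13

Mode = 13


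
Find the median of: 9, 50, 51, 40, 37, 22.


Sorted: 9, 22, 37, 40, 50, 51
n = 6 (even)
Middle values: 37 and 40
Median = (37+40)/2 = 38.5000

Median = 38.5000


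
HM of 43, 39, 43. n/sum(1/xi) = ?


Sum of reciprocals = 1/43 + 1/39 + 1/43 = 0.072153
HM = 3/0.072153 = 41.5785

HM = 41.5785


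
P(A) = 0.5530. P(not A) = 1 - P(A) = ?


P(not A) = 1 - 0.5530 = 0.4470

P(not A) = 0.4470


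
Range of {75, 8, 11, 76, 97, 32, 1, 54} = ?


Max = 97, Min = 1
Range = 97 - 1 = 96

Range = 96


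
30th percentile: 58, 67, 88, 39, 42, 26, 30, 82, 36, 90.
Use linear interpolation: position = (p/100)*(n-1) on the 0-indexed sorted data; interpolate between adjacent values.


Sorted: 26, 30, 36, 39, 42, 58, 67, 82, 88, 90
n = 10
Index = 30/100 * 9 = 2.7000
Lower = data[2] = 36, Upper = data[3] = 39
P30 = 36 + 0.7000*(3) = 38.1000

P30 = 38.1000


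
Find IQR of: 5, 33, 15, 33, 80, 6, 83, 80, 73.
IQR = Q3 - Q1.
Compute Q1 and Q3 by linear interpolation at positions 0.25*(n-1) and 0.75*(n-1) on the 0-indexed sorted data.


Sorted: 5, 6, 15, 33, 33, 73, 80, 80, 83
Q1 (25th %ile) = 15.0000
Q3 (75th %ile) = 80.0000
IQR = 80.0000 - 15.0000 = 65.0000

IQR = 65.0000


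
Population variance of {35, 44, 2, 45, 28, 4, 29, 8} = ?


Mean = 24.3750
Squared deviations: 112.8906, 385.1406, 500.6406, 425.3906, 13.1406, 415.1406, 21.3906, 268.1406
Sum = 2141.8750
Variance = 2141.8750/8 = 267.7344

Variance = 267.7344


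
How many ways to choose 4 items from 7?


C(7,4) = 7!/(4! × 3!)
= 5040/(24 × 6)
= 35

C(7,4) = 35


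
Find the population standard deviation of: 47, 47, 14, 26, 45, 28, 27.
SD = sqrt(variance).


Mean = 33.4286
Variance = 143.6735
SD = sqrt(143.6735) = 11.9864

SD = 11.9864


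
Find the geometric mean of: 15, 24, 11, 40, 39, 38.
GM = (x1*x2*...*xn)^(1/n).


Product = 15 × 24 × 11 × 40 × 39 × 38 = 234748800
GM = 234748800^(1/6) = 24.8371

GM = 24.8371


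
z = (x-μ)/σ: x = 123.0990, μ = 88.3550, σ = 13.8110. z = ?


z = (123.0990 - 88.3550)/13.8110
= 34.7440/13.8110
= 2.5157

z = 2.5157


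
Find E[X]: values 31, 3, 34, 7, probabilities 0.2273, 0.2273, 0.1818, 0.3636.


E[X] = 31*0.2273 + 3*0.2273 + 34*0.1818 + 7*0.3636
= 7.0463 + 0.6819 + 6.1812 + 2.5452
= 16.4546

E[X] = 16.4546


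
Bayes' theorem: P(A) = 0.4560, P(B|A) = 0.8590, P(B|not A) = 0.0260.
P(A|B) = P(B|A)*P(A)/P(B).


P(B) = P(B|A)*P(A) + P(B|A')*P(A')
= 0.8590*0.4560 + 0.0260*0.5440
= 0.391704 + 0.014144 = 0.405848
P(A|B) = 0.391704/0.405848 = 0.9651

P(A|B) = 0.9651


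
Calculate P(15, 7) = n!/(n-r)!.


P(15,7) = 15!/8!
= 1307674368000/40320
= 32432400

P(15,7) = 32432400


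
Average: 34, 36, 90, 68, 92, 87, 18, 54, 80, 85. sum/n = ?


Sum = 34 + 36 + 90 + 68 + 92 + 87 + 18 + 54 + 80 + 85 = 644
n = 10
Mean = 644/10 = 64.4000

Mean = 64.4000


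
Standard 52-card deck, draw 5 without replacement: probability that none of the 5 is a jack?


P(no jacks) = (48/52) × (47/51) × (46/50) × (45/49) × (44/48)
= 0.6588

P = 0.6588


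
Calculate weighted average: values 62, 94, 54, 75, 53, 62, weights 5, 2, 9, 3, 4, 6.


Numerator = 62*5 + 94*2 + 54*9 + 75*3 + 53*4 + 62*6 = 1793
Denominator = 5 + 2 + 9 + 3 + 4 + 6 = 29
WM = 1793/29 = 61.8276

WM = 61.8276


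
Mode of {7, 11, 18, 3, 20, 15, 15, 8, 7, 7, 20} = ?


Frequencies: 3:1, 7:3, 8:1, 11:1, 15:2, 18:1, 20:2
Max frequency = 3
Mode = 7

Mode = 7


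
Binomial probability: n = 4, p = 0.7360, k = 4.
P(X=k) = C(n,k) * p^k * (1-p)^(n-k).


C(4,4) = 1
p^4 = 0.293435
(1-p)^0 = 1.000000
P = 1 * 0.293435 * 1.000000 = 0.2934

P(X=4) = 0.2934


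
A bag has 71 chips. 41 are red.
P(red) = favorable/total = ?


P = 41/71 = 0.5775

P = 0.5775


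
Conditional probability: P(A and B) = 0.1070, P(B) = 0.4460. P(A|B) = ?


P(A|B) = 0.1070/0.4460 = 0.2399

P(A|B) = 0.2399


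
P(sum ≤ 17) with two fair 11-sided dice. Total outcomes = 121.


Total outcomes = 11×11 = 121
Favorable (sum ≤ 17): 106
P = 106/121 = 0.8760

P = 0.8760


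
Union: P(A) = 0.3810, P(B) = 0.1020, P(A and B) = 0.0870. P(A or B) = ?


P(A∪B) = 0.3810 + 0.1020 - 0.0870
= 0.4830 - 0.0870
= 0.3960

P(A∪B) = 0.3960


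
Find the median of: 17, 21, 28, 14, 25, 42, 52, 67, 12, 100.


Sorted: 12, 14, 17, 21, 25, 28, 42, 52, 67, 100
n = 10 (even)
Middle values: 25 and 28
Median = (25+28)/2 = 26.5000

Median = 26.5000


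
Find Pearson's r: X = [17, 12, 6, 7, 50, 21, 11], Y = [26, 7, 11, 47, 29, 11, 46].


Mean X = 17.7143, Mean Y = 25.2857
SD X = 14.058188, SD Y = 15.387512
Cov = -3.918367
r = -3.918367/(14.058188*15.387512) = -0.0181

r = -0.0181


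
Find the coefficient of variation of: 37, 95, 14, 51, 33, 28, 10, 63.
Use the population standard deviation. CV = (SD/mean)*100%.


Mean = 41.3750
SD = 26.0717
CV = (26.0717/41.3750)*100 = 63.0132%

CV = 63.0132%


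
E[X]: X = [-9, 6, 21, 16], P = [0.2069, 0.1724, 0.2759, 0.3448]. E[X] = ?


E[X] = -9*0.2069 + 6*0.1724 + 21*0.2759 + 16*0.3448
= -1.8621 + 1.0344 + 5.7939 + 5.5168
= 10.4830

E[X] = 10.4830


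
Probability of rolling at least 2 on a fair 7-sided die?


Favorable outcomes (roll ≥ 2): 6
Total outcomes = 7
P = 6/7 = 0.8571

P = 0.8571


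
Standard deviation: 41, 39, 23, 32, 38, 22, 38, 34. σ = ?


Mean = 33.3750
Variance = 46.4844
SD = sqrt(46.4844) = 6.8179

SD = 6.8179


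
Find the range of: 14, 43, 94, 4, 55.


Max = 94, Min = 4
Range = 94 - 4 = 90

Range = 90


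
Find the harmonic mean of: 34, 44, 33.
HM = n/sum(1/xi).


Sum of reciprocals = 1/34 + 1/44 + 1/33 = 0.082442
HM = 3/0.082442 = 36.3892

HM = 36.3892


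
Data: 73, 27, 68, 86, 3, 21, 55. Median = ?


Sorted: 3, 21, 27, 55, 68, 73, 86
n = 7 (odd)
Middle value = 55

Median = 55


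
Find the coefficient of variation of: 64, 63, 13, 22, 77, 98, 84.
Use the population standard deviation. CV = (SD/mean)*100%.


Mean = 60.1429
SD = 29.2449
CV = (29.2449/60.1429)*100 = 48.6258%

CV = 48.6258%


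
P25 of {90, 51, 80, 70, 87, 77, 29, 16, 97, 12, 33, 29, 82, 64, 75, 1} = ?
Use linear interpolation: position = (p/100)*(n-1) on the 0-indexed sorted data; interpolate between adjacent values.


Sorted: 1, 12, 16, 29, 29, 33, 51, 64, 70, 75, 77, 80, 82, 87, 90, 97
n = 16
Index = 25/100 * 15 = 3.7500
Lower = data[3] = 29, Upper = data[4] = 29
P25 = 29 + 0.7500*(0) = 29.0000

P25 = 29.0000


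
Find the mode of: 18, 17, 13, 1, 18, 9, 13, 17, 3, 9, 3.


Frequencies: 1:1, 3:2, 9:2, 13:2, 17:2, 18:2
Max frequency = 2
Mode = 3, 9, 13, 17, 18

Mode = 3, 9, 13, 17, 18


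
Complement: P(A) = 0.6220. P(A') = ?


P(not A) = 1 - 0.6220 = 0.3780

P(not A) = 0.3780


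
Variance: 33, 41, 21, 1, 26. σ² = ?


Mean = 24.4000
Squared deviations: 73.9600, 275.5600, 11.5600, 547.5600, 2.5600
Sum = 911.2000
Variance = 911.2000/5 = 182.2400

Variance = 182.2400


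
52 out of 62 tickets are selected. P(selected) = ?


P = 52/62 = 0.8387

P = 0.8387


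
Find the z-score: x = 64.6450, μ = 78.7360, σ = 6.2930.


z = (64.6450 - 78.7360)/6.2930
= -14.0910/6.2930
= -2.2392

z = -2.2392


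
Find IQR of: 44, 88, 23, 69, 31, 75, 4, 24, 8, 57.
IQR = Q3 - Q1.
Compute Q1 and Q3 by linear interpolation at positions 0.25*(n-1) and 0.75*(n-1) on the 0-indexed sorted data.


Sorted: 4, 8, 23, 24, 31, 44, 57, 69, 75, 88
Q1 (25th %ile) = 23.2500
Q3 (75th %ile) = 66.0000
IQR = 66.0000 - 23.2500 = 42.7500

IQR = 42.7500


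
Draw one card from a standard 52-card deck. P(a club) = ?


13 clubs in 52 cards
P = 13/52 = 0.2500

P = 0.2500


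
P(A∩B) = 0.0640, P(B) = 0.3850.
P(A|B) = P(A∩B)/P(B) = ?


P(A|B) = 0.0640/0.3850 = 0.1662

P(A|B) = 0.1662


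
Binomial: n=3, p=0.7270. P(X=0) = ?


C(3,0) = 1
p^0 = 1.000000
(1-p)^3 = 0.020346
P = 1 * 1.000000 * 0.020346 = 0.0203

P(X=0) = 0.0203


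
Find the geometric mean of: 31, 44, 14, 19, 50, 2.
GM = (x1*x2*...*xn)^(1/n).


Product = 31 × 44 × 14 × 19 × 50 × 2 = 36282400
GM = 36282400^(1/6) = 18.1949

GM = 18.1949


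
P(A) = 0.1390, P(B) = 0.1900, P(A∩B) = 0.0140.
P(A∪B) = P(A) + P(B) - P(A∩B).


P(A∪B) = 0.1390 + 0.1900 - 0.0140
= 0.3290 - 0.0140
= 0.3150

P(A∪B) = 0.3150


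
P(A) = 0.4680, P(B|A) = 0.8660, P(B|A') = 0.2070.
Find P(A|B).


P(B) = P(B|A)*P(A) + P(B|A')*P(A')
= 0.8660*0.4680 + 0.2070*0.5320
= 0.405288 + 0.110124 = 0.515412
P(A|B) = 0.405288/0.515412 = 0.7863

P(A|B) = 0.7863


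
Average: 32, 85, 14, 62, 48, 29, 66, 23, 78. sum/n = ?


Sum = 32 + 85 + 14 + 62 + 48 + 29 + 66 + 23 + 78 = 437
n = 9
Mean = 437/9 = 48.5556

Mean = 48.5556


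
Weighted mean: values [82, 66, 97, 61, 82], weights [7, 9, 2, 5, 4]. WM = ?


Numerator = 82*7 + 66*9 + 97*2 + 61*5 + 82*4 = 1995
Denominator = 7 + 9 + 2 + 5 + 4 = 27
WM = 1995/27 = 73.8889

WM = 73.8889


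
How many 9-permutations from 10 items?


P(10,9) = 10!/1!
= 3628800/1
= 3628800

P(10,9) = 3628800


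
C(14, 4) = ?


C(14,4) = 14!/(4! × 10!)
= 87178291200/(24 × 3628800)
= 1001

C(14,4) = 1001


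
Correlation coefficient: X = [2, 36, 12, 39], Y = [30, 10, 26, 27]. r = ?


Mean X = 22.2500, Mean Y = 23.2500
SD X = 15.690363, SD Y = 7.790218
Cov = -71.062500
r = -71.062500/(15.690363*7.790218) = -0.5814

r = -0.5814


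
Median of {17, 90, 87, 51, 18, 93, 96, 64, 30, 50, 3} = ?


Sorted: 3, 17, 18, 30, 50, 51, 64, 87, 90, 93, 96
n = 11 (odd)
Middle value = 51

Median = 51


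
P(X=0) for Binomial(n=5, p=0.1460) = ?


C(5,0) = 1
p^0 = 1.000000
(1-p)^5 = 0.454244
P = 1 * 1.000000 * 0.454244 = 0.4542

P(X=0) = 0.4542


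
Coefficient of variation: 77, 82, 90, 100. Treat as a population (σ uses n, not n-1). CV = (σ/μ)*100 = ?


Mean = 87.2500
SD = 8.6999
CV = (8.6999/87.2500)*100 = 9.9712%

CV = 9.9712%


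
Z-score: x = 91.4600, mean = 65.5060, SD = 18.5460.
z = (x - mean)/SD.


z = (91.4600 - 65.5060)/18.5460
= 25.9540/18.5460
= 1.3994

z = 1.3994


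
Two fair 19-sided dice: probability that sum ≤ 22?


Total outcomes = 19×19 = 361
Favorable (sum ≤ 22): 225
P = 225/361 = 0.6233

P = 0.6233


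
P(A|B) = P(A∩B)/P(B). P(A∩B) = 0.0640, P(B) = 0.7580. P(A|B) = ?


P(A|B) = 0.0640/0.7580 = 0.0844

P(A|B) = 0.0844


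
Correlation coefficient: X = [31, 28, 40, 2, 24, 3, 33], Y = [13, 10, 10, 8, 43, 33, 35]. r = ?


Mean X = 23.0000, Mean Y = 21.7143
SD X = 13.732131, SD Y = 13.603721
Cov = -15.857143
r = -15.857143/(13.732131*13.603721) = -0.0849

r = -0.0849


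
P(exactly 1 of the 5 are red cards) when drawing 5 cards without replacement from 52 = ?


Hypergeometric: P(X=1) = C(26,1)·C(26,4) / C(52,5)
= 26 × 14950 / 2598960
= 388700/2598960 = 0.1496

P = 0.1496


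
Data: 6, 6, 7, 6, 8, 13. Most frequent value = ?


Frequencies: 6:3, 7:1, 8:1, 13:1
Max frequency = 3
Mode = 6

Mode = 6


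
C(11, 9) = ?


C(11,9) = 11!/(9! × 2!)
= 39916800/(362880 × 2)
= 55

C(11,9) = 55


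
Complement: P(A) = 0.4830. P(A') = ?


P(not A) = 1 - 0.4830 = 0.5170

P(not A) = 0.5170


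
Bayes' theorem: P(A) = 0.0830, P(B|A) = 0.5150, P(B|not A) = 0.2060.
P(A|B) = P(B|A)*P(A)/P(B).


P(B) = P(B|A)*P(A) + P(B|A')*P(A')
= 0.5150*0.0830 + 0.2060*0.9170
= 0.042745 + 0.188902 = 0.231647
P(A|B) = 0.042745/0.231647 = 0.1845

P(A|B) = 0.1845


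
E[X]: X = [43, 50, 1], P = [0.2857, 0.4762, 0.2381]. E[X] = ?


E[X] = 43*0.2857 + 50*0.4762 + 1*0.2381
= 12.2851 + 23.8100 + 0.2381
= 36.3332

E[X] = 36.3332


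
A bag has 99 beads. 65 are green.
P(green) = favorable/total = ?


P = 65/99 = 0.6566

P = 0.6566


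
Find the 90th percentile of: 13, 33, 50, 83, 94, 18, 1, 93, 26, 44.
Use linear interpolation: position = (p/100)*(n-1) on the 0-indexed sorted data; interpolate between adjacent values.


Sorted: 1, 13, 18, 26, 33, 44, 50, 83, 93, 94
n = 10
Index = 90/100 * 9 = 8.1000
Lower = data[8] = 93, Upper = data[9] = 94
P90 = 93 + 0.1000*(1) = 93.1000

P90 = 93.1000


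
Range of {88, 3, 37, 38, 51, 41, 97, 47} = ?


Max = 97, Min = 3
Range = 97 - 3 = 94

Range = 94


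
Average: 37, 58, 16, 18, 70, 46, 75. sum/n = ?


Sum = 37 + 58 + 16 + 18 + 70 + 46 + 75 = 320
n = 7
Mean = 320/7 = 45.7143

Mean = 45.7143


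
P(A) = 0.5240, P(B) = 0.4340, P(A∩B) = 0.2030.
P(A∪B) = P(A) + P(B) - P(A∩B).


P(A∪B) = 0.5240 + 0.4340 - 0.2030
= 0.9580 - 0.2030
= 0.7550

P(A∪B) = 0.7550


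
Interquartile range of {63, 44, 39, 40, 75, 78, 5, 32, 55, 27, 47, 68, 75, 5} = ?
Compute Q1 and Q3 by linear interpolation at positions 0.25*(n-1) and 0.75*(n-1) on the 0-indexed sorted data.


Sorted: 5, 5, 27, 32, 39, 40, 44, 47, 55, 63, 68, 75, 75, 78
Q1 (25th %ile) = 33.7500
Q3 (75th %ile) = 66.7500
IQR = 66.7500 - 33.7500 = 33.0000

IQR = 33.0000


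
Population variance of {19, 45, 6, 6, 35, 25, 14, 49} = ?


Mean = 24.8750
Squared deviations: 34.5156, 405.0156, 356.2656, 356.2656, 102.5156, 0.0156, 118.2656, 582.0156
Sum = 1954.8750
Variance = 1954.8750/8 = 244.3594

Variance = 244.3594


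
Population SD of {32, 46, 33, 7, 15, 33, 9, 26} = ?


Mean = 25.1250
Variance = 162.3594
SD = sqrt(162.3594) = 12.7420

SD = 12.7420


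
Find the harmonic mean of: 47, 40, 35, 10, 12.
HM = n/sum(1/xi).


Sum of reciprocals = 1/47 + 1/40 + 1/35 + 1/10 + 1/12 = 0.258181
HM = 5/0.258181 = 19.3662

HM = 19.3662


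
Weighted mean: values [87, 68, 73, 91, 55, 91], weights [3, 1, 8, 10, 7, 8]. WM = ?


Numerator = 87*3 + 68*1 + 73*8 + 91*10 + 55*7 + 91*8 = 2936
Denominator = 3 + 1 + 8 + 10 + 7 + 8 = 37
WM = 2936/37 = 79.3514

WM = 79.3514


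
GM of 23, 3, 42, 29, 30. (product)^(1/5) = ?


Product = 23 × 3 × 42 × 29 × 30 = 2521260
GM = 2521260^(1/5) = 19.0688

GM = 19.0688


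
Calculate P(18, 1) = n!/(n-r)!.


P(18,1) = 18!/17!
= 6402373705728000/355687428096000
= 18

P(18,1) = 18


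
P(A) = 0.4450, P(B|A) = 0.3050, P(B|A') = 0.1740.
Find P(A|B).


P(B) = P(B|A)*P(A) + P(B|A')*P(A')
= 0.3050*0.4450 + 0.1740*0.5550
= 0.135725 + 0.096570 = 0.232295
P(A|B) = 0.135725/0.232295 = 0.5843

P(A|B) = 0.5843


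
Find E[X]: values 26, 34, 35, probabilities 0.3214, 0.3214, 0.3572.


E[X] = 26*0.3214 + 34*0.3214 + 35*0.3572
= 8.3564 + 10.9276 + 12.5020
= 31.7860

E[X] = 31.7860


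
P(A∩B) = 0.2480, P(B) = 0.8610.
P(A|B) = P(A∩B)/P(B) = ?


P(A|B) = 0.2480/0.8610 = 0.2880

P(A|B) = 0.2880


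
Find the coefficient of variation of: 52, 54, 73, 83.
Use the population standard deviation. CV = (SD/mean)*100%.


Mean = 65.5000
SD = 13.0096
CV = (13.0096/65.5000)*100 = 19.8620%

CV = 19.8620%


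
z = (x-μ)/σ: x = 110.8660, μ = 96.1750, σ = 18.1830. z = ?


z = (110.8660 - 96.1750)/18.1830
= 14.6910/18.1830
= 0.8080

z = 0.8080


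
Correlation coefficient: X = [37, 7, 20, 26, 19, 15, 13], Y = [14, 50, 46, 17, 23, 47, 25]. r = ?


Mean X = 19.5714, Mean Y = 31.7143
SD X = 9.005667, SD Y = 14.259977
Cov = -92.551020
r = -92.551020/(9.005667*14.259977) = -0.7207

r = -0.7207


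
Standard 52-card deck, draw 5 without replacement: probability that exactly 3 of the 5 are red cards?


Hypergeometric: P(X=3) = C(26,3)·C(26,2) / C(52,5)
= 2600 × 325 / 2598960
= 845000/2598960 = 0.3251

P = 0.3251


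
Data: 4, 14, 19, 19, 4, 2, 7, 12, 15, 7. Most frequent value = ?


Frequencies: 2:1, 4:2, 7:2, 12:1, 14:1, 15:1, 19:2
Max frequency = 2
Mode = 4, 7, 19

Mode = 4, 7, 19


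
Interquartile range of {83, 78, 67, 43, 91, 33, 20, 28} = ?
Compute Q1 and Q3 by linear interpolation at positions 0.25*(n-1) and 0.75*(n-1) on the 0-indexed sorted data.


Sorted: 20, 28, 33, 43, 67, 78, 83, 91
Q1 (25th %ile) = 31.7500
Q3 (75th %ile) = 79.2500
IQR = 79.2500 - 31.7500 = 47.5000

IQR = 47.5000


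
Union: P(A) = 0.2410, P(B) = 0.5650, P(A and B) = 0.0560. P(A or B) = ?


P(A∪B) = 0.2410 + 0.5650 - 0.0560
= 0.8060 - 0.0560
= 0.7500

P(A∪B) = 0.7500


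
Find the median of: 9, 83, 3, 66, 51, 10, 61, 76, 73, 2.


Sorted: 2, 3, 9, 10, 51, 61, 66, 73, 76, 83
n = 10 (even)
Middle values: 51 and 61
Median = (51+61)/2 = 56.0000

Median = 56.0000


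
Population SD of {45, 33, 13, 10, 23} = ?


Mean = 24.8000
Variance = 167.3600
SD = sqrt(167.3600) = 12.9368

SD = 12.9368


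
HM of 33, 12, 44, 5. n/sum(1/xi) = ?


Sum of reciprocals = 1/33 + 1/12 + 1/44 + 1/5 = 0.336364
HM = 4/0.336364 = 11.8919

HM = 11.8919


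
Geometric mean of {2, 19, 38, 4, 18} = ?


Product = 2 × 19 × 38 × 4 × 18 = 103968
GM = 103968^(1/5) = 10.0781

GM = 10.0781


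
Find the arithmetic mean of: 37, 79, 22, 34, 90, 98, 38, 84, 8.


Sum = 37 + 79 + 22 + 34 + 90 + 98 + 38 + 84 + 8 = 490
n = 9
Mean = 490/9 = 54.4444

Mean = 54.4444


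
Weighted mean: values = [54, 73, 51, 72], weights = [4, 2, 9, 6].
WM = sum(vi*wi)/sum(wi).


Numerator = 54*4 + 73*2 + 51*9 + 72*6 = 1253
Denominator = 4 + 2 + 9 + 6 = 21
WM = 1253/21 = 59.6667

WM = 59.6667


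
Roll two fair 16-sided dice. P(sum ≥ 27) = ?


Total outcomes = 16×16 = 256
Favorable (sum ≥ 27): 21
P = 21/256 = 0.0820

P = 0.0820


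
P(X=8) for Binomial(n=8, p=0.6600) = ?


C(8,8) = 1
p^8 = 0.036004
(1-p)^0 = 1.000000
P = 1 * 0.036004 * 1.000000 = 0.0360

P(X=8) = 0.0360


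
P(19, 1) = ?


P(19,1) = 19!/18!
= 121645100408832000/6402373705728000
= 19

P(19,1) = 19


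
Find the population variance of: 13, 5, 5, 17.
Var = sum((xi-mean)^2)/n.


Mean = 10.0000
Squared deviations: 9.0000, 25.0000, 25.0000, 49.0000
Sum = 108.0000
Variance = 108.0000/4 = 27.0000

Variance = 27.0000


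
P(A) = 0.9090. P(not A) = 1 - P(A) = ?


P(not A) = 1 - 0.9090 = 0.0910

P(not A) = 0.0910


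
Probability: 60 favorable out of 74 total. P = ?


P = 60/74 = 0.8108

P = 0.8108


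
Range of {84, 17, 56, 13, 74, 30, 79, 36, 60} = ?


Max = 84, Min = 13
Range = 84 - 13 = 71

Range = 71


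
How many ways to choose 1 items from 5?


C(5,1) = 5!/(1! × 4!)
= 120/(1 × 24)
= 5

C(5,1) = 5


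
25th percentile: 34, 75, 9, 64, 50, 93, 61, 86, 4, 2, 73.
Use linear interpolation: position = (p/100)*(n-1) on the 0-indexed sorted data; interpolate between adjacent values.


Sorted: 2, 4, 9, 34, 50, 61, 64, 73, 75, 86, 93
n = 11
Index = 25/100 * 10 = 2.5000
Lower = data[2] = 9, Upper = data[3] = 34
P25 = 9 + 0.5000*(25) = 21.5000

P25 = 21.5000


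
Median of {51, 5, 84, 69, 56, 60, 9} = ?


Sorted: 5, 9, 51, 56, 60, 69, 84
n = 7 (odd)
Middle value = 56

Median = 56


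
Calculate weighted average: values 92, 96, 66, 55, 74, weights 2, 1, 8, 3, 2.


Numerator = 92*2 + 96*1 + 66*8 + 55*3 + 74*2 = 1121
Denominator = 2 + 1 + 8 + 3 + 2 = 16
WM = 1121/16 = 70.0625

WM = 70.0625


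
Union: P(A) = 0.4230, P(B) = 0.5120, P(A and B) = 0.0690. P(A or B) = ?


P(A∪B) = 0.4230 + 0.5120 - 0.0690
= 0.9350 - 0.0690
= 0.8660

P(A∪B) = 0.8660


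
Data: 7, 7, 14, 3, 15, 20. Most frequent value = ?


Frequencies: 3:1, 7:2, 14:1, 15:1, 20:1
Max frequency = 2
Mode = 7

Mode = 7


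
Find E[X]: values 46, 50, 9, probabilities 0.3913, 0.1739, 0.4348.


E[X] = 46*0.3913 + 50*0.1739 + 9*0.4348
= 17.9998 + 8.6950 + 3.9132
= 30.6080

E[X] = 30.6080


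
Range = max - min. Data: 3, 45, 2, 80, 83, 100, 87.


Max = 100, Min = 2
Range = 100 - 2 = 98

Range = 98


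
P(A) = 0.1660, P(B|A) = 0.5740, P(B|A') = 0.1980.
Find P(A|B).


P(B) = P(B|A)*P(A) + P(B|A')*P(A')
= 0.5740*0.1660 + 0.1980*0.8340
= 0.095284 + 0.165132 = 0.260416
P(A|B) = 0.095284/0.260416 = 0.3659

P(A|B) = 0.3659


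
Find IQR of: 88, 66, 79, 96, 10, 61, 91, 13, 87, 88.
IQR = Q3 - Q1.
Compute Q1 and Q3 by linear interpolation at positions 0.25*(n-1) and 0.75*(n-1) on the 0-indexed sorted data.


Sorted: 10, 13, 61, 66, 79, 87, 88, 88, 91, 96
Q1 (25th %ile) = 62.2500
Q3 (75th %ile) = 88.0000
IQR = 88.0000 - 62.2500 = 25.7500

IQR = 25.7500


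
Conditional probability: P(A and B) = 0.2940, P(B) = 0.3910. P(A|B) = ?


P(A|B) = 0.2940/0.3910 = 0.7519

P(A|B) = 0.7519


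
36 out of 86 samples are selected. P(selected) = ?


P = 36/86 = 0.4186

P = 0.4186


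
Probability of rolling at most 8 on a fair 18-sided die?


Favorable outcomes (roll ≤ 8): 8
Total outcomes = 18
P = 8/18 = 0.4444

P = 0.4444


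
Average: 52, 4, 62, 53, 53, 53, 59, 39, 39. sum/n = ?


Sum = 52 + 4 + 62 + 53 + 53 + 53 + 59 + 39 + 39 = 414
n = 9
Mean = 414/9 = 46.0000

Mean = 46.0000


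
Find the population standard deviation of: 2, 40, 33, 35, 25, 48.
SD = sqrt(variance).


Mean = 30.5000
Variance = 210.9167
SD = sqrt(210.9167) = 14.5230

SD = 14.5230


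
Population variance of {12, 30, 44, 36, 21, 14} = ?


Mean = 26.1667
Squared deviations: 200.6944, 14.6944, 318.0278, 96.6944, 26.6944, 148.0278
Sum = 804.8333
Variance = 804.8333/6 = 134.1389

Variance = 134.1389


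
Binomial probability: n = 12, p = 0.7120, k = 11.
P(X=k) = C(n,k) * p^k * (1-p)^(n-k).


C(12,11) = 12
p^11 = 0.023839
(1-p)^1 = 0.288000
P = 12 * 0.023839 * 0.288000 = 0.0824

P(X=11) = 0.0824


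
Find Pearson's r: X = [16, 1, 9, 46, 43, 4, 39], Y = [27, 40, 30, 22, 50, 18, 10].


Mean X = 22.5714, Mean Y = 28.1429
SD X = 18.022661, SD Y = 12.494897
Cov = -11.510204
r = -11.510204/(18.022661*12.494897) = -0.0511

r = -0.0511


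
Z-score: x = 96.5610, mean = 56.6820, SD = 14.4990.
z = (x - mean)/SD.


z = (96.5610 - 56.6820)/14.4990
= 39.8790/14.4990
= 2.7505

z = 2.7505


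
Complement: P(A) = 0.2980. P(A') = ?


P(not A) = 1 - 0.2980 = 0.7020

P(not A) = 0.7020


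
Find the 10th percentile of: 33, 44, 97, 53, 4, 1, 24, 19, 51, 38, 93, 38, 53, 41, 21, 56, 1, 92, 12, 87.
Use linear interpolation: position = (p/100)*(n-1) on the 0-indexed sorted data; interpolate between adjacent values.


Sorted: 1, 1, 4, 12, 19, 21, 24, 33, 38, 38, 41, 44, 51, 53, 53, 56, 87, 92, 93, 97
n = 20
Index = 10/100 * 19 = 1.9000
Lower = data[1] = 1, Upper = data[2] = 4
P10 = 1 + 0.9000*(3) = 3.7000

P10 = 3.7000


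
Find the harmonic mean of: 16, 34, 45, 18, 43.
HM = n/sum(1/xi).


Sum of reciprocals = 1/16 + 1/34 + 1/45 + 1/18 + 1/43 = 0.192945
HM = 5/0.192945 = 25.9141

HM = 25.9141


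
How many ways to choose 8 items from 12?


C(12,8) = 12!/(8! × 4!)
= 479001600/(40320 × 24)
= 495

C(12,8) = 495


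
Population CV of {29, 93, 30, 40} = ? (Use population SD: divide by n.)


Mean = 48.0000
SD = 26.3344
CV = (26.3344/48.0000)*100 = 54.8633%

CV = 54.8633%


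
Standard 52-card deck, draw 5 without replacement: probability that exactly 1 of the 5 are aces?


Hypergeometric: P(X=1) = C(4,1)·C(48,4) / C(52,5)
= 4 × 194580 / 2598960
= 778320/2598960 = 0.2995

P = 0.2995


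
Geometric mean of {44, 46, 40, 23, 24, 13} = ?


Product = 44 × 46 × 40 × 23 × 24 × 13 = 580968960
GM = 580968960^(1/6) = 28.8863

GM = 28.8863


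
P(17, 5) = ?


P(17,5) = 17!/12!
= 355687428096000/479001600
= 742560

P(17,5) = 742560


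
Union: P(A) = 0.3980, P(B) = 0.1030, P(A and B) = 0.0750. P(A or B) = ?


P(A∪B) = 0.3980 + 0.1030 - 0.0750
= 0.5010 - 0.0750
= 0.4260

P(A∪B) = 0.4260


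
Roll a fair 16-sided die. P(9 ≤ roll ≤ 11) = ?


Favorable outcomes (9 ≤ roll ≤ 11): 3
Total outcomes = 16
P = 3/16 = 0.1875

P = 0.1875


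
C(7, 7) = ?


C(7,7) = 7!/(7! × 0!)
= 5040/(5040 × 1)
= 1

C(7,7) = 1
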